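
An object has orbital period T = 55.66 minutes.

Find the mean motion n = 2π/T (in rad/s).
T = 55.66 minutes = 3339.6 s
n = 2π / 3339.6 s = 0.00188142 rad/s ≈ 0.001881 rad/s

Final answer: n = 0.001881 rad/s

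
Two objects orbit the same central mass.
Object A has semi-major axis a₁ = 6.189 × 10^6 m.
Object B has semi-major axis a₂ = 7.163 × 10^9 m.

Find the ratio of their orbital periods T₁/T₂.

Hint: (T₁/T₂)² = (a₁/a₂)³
a₁ = 6.189 × 10^6 m
a₂ = 7.163 × 10^9 m
a₁/a₂ = 0.000864023
T₁/T₂ = (a₁/a₂)^(3/2) = (0.000864023)^1.5 = 2.53973 × 10^-5

Final answer: T₁/T₂ = 2.54 × 10^-5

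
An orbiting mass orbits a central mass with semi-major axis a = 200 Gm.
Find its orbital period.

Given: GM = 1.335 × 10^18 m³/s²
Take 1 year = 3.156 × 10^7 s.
a = 200 Gm = 2 × 10^11 m
GM = 1.335 × 10^18 m³/s²
a³ = 8 × 10^33 m³
T = 2π √(a³/GM) = 2π √((8 × 10^33) / (1.335 × 10^18)) = 2π × 7.74113 × 10^7 s
T = 4.8639 × 10^8 s ≈ 15.41 years

Final answer: 15.41 years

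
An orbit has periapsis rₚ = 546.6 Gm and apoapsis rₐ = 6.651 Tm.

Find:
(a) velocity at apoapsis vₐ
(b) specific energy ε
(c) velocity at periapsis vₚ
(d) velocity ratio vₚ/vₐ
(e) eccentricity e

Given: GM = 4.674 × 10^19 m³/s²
rₚ = 546.6 Gm = 5.466 × 10^11 m
rₐ = 6.651 Tm = 6.651 × 10^12 m
GM = 4.674 × 10^19 m³/s²
a = (rₚ + rₐ)/2 = 3.5988 × 10^12 m
e = (rₐ − rₚ)/(rₐ + rₚ) = (6.1044 × 10^12) / (7.1976 × 10^12) = 0.848116
(a) vₐ² = GM (2/rₐ − 1/a) = 4.674 × 10^19 × (3.00707 × 10^-13 − 2.7787 × 10^-13) = 1.06737 × 10^6 m²/s²;  vₐ = 1033.13 m/s ≈ 1.033 km/s
(b) 2a = 7.1976 × 10^12 m;  ε = −GM/(2a) = -6.49383 × 10^6 J/kg ≈ -6.494 MJ/kg
(c) vₚ² = GM (2/rₚ − 1/a) = 4.674 × 10^19 × (3.65898 × 10^-12 − 2.7787 × 10^-13) = 1.58033 × 10^8 m²/s²;  vₚ = 12571.1 m/s ≈ 12.57 km/s
(d) vₚ/vₐ = rₐ/rₚ (angular momentum) = (6.651 × 10^12) / (5.466 × 10^11) = 12.1679 ≈ 12.17
(e) e = 0.848116 ≈ 0.8481

Final answer:
(a) velocity at apoapsis vₐ = 1.033 km/s
(b) specific energy ε = -6.494 MJ/kg
(c) velocity at periapsis vₚ = 12.57 km/s
(d) velocity ratio vₚ/vₐ = 12.17
(e) eccentricity e = 0.8481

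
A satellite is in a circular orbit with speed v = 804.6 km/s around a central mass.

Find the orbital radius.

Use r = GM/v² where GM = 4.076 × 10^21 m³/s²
v = 804.6 km/s = 804600 m/s
GM = 4.076 × 10^21 m³/s²
v² = 6.47381 × 10^11 m²/s²
r = GM/v² = (4.076 × 10^21) / (6.47381 × 10^11) = 6.29614 × 10^9 m ≈ 6.296 Gm

Final answer: 6.296 Gm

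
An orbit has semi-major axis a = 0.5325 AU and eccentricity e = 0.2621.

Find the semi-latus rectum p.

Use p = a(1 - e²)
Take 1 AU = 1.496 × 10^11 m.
a = 0.5325 AU = 7.9662 × 10^10 m
e = 0.2621,  e² = 0.0686964,  1 − e² = 0.931304
p = a(1 − e²) = 7.9662 × 10^10 m × 0.931304 = 7.41895 × 10^10 m ≈ 0.4959 AU

Final answer: p = 0.4959 AU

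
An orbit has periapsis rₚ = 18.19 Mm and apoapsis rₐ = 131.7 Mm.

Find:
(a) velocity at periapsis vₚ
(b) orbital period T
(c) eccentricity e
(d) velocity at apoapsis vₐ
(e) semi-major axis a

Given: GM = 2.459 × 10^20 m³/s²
rₚ = 18.19 Mm = 1.819 × 10^7 m
rₐ = 131.7 Mm = 1.317 × 10^8 m
GM = 2.459 × 10^20 m³/s²
a = (rₚ + rₐ)/2 = 7.4945 × 10^7 m
e = (rₐ − rₚ)/(rₐ + rₚ) = (1.1351 × 10^8) / (1.4989 × 10^8) = 0.757289
(a) vₚ² = GM (2/rₚ − 1/a) = 2.459 × 10^20 × (1.09951 × 10^-7 − 1.33431 × 10^-8) = 2.37558 × 10^13 m²/s²;  vₚ = 4.87399 × 10^6 m/s ≈ 4874 km/s
(b) a³ = 4.20948 × 10^23 m³;  T = 2π √(a³/GM) = 2π × 41.3747 s = 259.965 s ≈ 4.333 minutes
(c) e = 0.757289 ≈ 0.7573
(d) vₐ² = GM (2/rₐ − 1/a) = 2.459 × 10^20 × (1.5186 × 10^-8 − 1.33431 × 10^-8) = 4.53172 × 10^11 m²/s²;  vₐ = 673180 m/s ≈ 673.2 km/s
(e) a = 7.4945 × 10^7 m ≈ 74.94 Mm

Final answer:
(a) velocity at periapsis vₚ = 4874 km/s
(b) orbital period T = 4.333 minutes
(c) eccentricity e = 0.7573
(d) velocity at apoapsis vₐ = 673.2 km/s
(e) semi-major axis a = 74.94 Mm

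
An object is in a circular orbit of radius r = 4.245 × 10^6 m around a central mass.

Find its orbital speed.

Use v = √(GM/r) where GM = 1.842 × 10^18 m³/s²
r = 4.245 × 10^6 m
GM = 1.842 × 10^18 m³/s²
GM/r = (1.842 × 10^18) / (4.245 × 10^6) = 4.33922 × 10^11 m²/s²
v = √(GM/r) = 658728 m/s ≈ 658.7 km/s

Final answer: 658.7 km/s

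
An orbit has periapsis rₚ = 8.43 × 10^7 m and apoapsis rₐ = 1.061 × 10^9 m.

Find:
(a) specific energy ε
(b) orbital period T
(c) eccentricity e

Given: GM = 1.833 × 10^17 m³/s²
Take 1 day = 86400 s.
rₚ = 8.43 × 10^7 m
rₐ = 1.061 × 10^9 m
GM = 1.833 × 10^17 m³/s²
a = (rₚ + rₐ)/2 = 5.7265 × 10^8 m
e = (rₐ − rₚ)/(rₐ + rₚ) = (9.767 × 10^8) / (1.1453 × 10^9) = 0.85279
(a) 2a = 1.1453 × 10^9 m;  ε = −GM/(2a) = -1.60045 × 10^8 J/kg ≈ -160 MJ/kg
(b) a³ = 1.87788 × 10^26 m³;  T = 2π √(a³/GM) = 2π × 32007.6 s = 201109 s ≈ 2.328 days
(c) e = 0.85279 ≈ 0.8528

Final answer:
(a) specific energy ε = -160 MJ/kg
(b) orbital period T = 2.328 days
(c) eccentricity e = 0.8528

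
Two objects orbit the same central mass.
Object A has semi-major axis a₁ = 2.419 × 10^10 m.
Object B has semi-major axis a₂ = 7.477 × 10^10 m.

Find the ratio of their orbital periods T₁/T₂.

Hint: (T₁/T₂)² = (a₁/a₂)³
a₁ = 2.419 × 10^10 m
a₂ = 7.477 × 10^10 m
a₁/a₂ = 0.323525
T₁/T₂ = (a₁/a₂)^(3/2) = (0.323525)^1.5 = 0.184019

Final answer: T₁/T₂ = 0.184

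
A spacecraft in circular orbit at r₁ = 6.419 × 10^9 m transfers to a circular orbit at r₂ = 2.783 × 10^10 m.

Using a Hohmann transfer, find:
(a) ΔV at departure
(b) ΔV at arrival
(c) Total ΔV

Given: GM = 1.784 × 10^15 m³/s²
r₁ = 6.419 × 10^9 m
r₂ = 2.783 × 10^10 m
GM = 1.784 × 10^15 m³/s²
Transfer ellipse: a_t = (r₁ + r₂)/2 = 1.71245 × 10^10 m
Circular speed at r₁: v₁ = √(GM/r₁) = 527.186 m/s
Transfer speed at r₁ (periapsis): v₁ₜ = √(GM(2/r₁ − 1/a_t)) = 672.065 m/s
(a) ΔV₁ = v₁ₜ − v₁ = 144.879 m/s ≈ 144.9 m/s
Circular speed at r₂: v₂ = √(GM/r₂) = 253.187 m/s
Transfer speed at r₂ (apoapsis): v₂ₜ = √(GM(2/r₂ − 1/a_t)) = 155.012 m/s
(b) ΔV₂ = v₂ − v₂ₜ = 98.1746 m/s ≈ 98.17 m/s
(c) ΔV_total = ΔV₁ + ΔV₂ = 243.054 m/s ≈ 243.1 m/s

Final answer:
(a) ΔV₁ = 144.9 m/s
(b) ΔV₂ = 98.17 m/s
(c) ΔV_total = 243.1 m/s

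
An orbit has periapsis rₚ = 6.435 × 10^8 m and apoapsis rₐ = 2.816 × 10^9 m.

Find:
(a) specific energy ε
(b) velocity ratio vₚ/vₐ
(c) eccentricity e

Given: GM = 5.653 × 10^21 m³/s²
rₚ = 6.435 × 10^8 m
rₐ = 2.816 × 10^9 m
GM = 5.653 × 10^21 m³/s²
a = (rₚ + rₐ)/2 = 1.72975 × 10^9 m
e = (rₐ − rₚ)/(rₐ + rₚ) = (2.1725 × 10^9) / (3.4595 × 10^9) = 0.627981
(a) 2a = 3.4595 × 10^9 m;  ε = −GM/(2a) = -1.63405 × 10^12 J/kg ≈ -1634 GJ/kg
(b) vₚ/vₐ = rₐ/rₚ (angular momentum) = (2.816 × 10^9) / (6.435 × 10^8) = 4.37607 ≈ 4.376
(c) e = 0.627981 ≈ 0.628

Final answer:
(a) specific energy ε = -1634 GJ/kg
(b) velocity ratio vₚ/vₐ = 4.376
(c) eccentricity e = 0.628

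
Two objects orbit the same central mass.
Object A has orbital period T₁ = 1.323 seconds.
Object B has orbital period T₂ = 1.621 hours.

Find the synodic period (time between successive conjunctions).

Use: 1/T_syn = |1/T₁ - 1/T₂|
T₁ = 1.323 seconds
T₂ = 1.621 hours = 5835.6 s
1/T₁ = 0.755858 s⁻¹
1/T₂ = 0.000171362 s⁻¹
|1/T₁ − 1/T₂| = 0.755687 s⁻¹
T_syn = 1 / |1/T₁ − 1/T₂| = 1.3233 s ≈ 1.323 seconds

Final answer: T_syn = 1.323 seconds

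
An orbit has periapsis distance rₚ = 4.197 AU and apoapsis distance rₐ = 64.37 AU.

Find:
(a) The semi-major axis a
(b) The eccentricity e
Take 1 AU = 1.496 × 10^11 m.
rₚ = 4.197 AU = 6.27871 × 10^11 m
rₐ = 64.37 AU = 9.62975 × 10^12 m
(a) a = (rₚ + rₐ)/2 = 5.12881 × 10^12 m ≈ 34.28 AU
(b) e = (rₐ − rₚ)/(rₐ + rₚ) = (9.00188 × 10^12) / (1.02576 × 10^13) = 0.87758

Final answer:
(a) a = 34.28 AU
(b) e = 0.8776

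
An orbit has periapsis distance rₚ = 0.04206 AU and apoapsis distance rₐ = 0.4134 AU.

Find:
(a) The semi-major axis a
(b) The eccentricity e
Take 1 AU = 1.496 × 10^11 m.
rₚ = 0.04206 AU = 6.29218 × 10^9 m
rₐ = 0.4134 AU = 6.18446 × 10^10 m
(a) a = (rₚ + rₐ)/2 = 3.40684 × 10^10 m ≈ 0.2277 AU
(b) e = (rₐ − rₚ)/(rₐ + rₚ) = (5.55525 × 10^10) / (6.81368 × 10^10) = 0.815308

Final answer:
(a) a = 0.2277 AU
(b) e = 0.8153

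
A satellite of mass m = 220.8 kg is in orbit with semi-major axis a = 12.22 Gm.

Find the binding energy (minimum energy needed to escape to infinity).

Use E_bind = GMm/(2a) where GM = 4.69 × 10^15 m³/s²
a = 12.22 Gm = 1.222 × 10^10 m
GM = 4.69 × 10^15 m³/s²
m = 220.8 kg
GMm = 4.69 × 10^15 × 220.8 = 1.03555 × 10^18 m³·kg/s²
2a = 2.444 × 10^10 m
E_bind = GMm/(2a) = 4.23712 × 10^7 J ≈ 42.37 MJ

Final answer: 42.37 MJ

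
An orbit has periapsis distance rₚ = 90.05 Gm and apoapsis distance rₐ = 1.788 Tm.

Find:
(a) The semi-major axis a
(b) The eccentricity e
rₚ = 90.05 Gm = 9.005 × 10^10 m
rₐ = 1.788 Tm = 1.788 × 10^12 m
(a) a = (rₚ + rₐ)/2 = 9.39025 × 10^11 m ≈ 939 Gm
(b) e = (rₐ − rₚ)/(rₐ + rₚ) = (1.69795 × 10^12) / (1.87805 × 10^12) = 0.904103

Final answer:
(a) a = 939 Gm
(b) e = 0.9041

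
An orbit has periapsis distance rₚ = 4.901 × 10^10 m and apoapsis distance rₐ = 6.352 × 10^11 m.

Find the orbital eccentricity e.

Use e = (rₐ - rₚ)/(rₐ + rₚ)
rₚ = 4.901 × 10^10 m
rₐ = 6.352 × 10^11 m
rₐ − rₚ = 5.8619 × 10^11 m
rₐ + rₚ = 6.8421 × 10^11 m
e = (rₐ − rₚ)/(rₐ + rₚ) = 0.85674

Final answer: e = 0.8567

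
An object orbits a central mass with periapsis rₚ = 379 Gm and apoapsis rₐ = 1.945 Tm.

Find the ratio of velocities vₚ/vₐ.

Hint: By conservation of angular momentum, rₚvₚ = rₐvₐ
rₚ = 379 Gm = 3.79 × 10^11 m
rₐ = 1.945 Tm = 1.945 × 10^12 m
rₚvₚ = rₐvₐ  ⇒  vₚ/vₐ = rₐ/rₚ
vₚ/vₐ = (1.945 × 10^12) / (3.79 × 10^11) = 5.13193

Final answer: vₚ/vₐ = 5.132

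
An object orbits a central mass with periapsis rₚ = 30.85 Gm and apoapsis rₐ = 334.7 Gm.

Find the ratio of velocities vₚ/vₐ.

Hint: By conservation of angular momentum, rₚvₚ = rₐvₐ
rₚ = 30.85 Gm = 3.085 × 10^10 m
rₐ = 334.7 Gm = 3.347 × 10^11 m
rₚvₚ = rₐvₐ  ⇒  vₚ/vₐ = rₐ/rₚ
vₚ/vₐ = (3.347 × 10^11) / (3.085 × 10^10) = 10.8493

Final answer: vₚ/vₐ = 10.85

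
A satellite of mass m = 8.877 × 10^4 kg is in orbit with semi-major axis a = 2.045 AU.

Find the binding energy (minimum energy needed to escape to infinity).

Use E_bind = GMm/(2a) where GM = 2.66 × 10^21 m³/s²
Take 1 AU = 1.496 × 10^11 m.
a = 2.045 AU = 3.05932 × 10^11 m
GM = 2.66 × 10^21 m³/s²
m = 8.877 × 10^4 kg
GMm = 2.66 × 10^21 × 88770 = 2.36128 × 10^26 m³·kg/s²
2a = 6.11864 × 10^11 m
E_bind = GMm/(2a) = 3.85916 × 10^14 J ≈ 385.9 TJ

Final answer: 385.9 TJ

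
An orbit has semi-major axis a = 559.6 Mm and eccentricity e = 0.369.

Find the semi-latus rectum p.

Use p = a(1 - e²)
a = 559.6 Mm = 5.596 × 10^8 m
e = 0.369,  e² = 0.136161,  1 − e² = 0.863839
p = a(1 − e²) = 5.596 × 10^8 m × 0.863839 = 4.83404 × 10^8 m ≈ 483.4 Mm

Final answer: p = 483.4 Mm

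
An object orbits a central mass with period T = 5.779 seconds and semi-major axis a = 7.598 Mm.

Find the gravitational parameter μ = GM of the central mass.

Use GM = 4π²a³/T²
T = 5.779 seconds
a = 7.598 Mm = 7.598 × 10^6 m
a³ = 4.3863 × 10^20 m³
T² = 33.3968 s²
GM = 4π² × (4.3863 × 10^20) / 33.3968 = 5.18504 × 10^20 m³/s²
GM ≈ 5.185 × 10^20 m³/s²

Final answer: GM = 5.185 × 10^20 m³/s²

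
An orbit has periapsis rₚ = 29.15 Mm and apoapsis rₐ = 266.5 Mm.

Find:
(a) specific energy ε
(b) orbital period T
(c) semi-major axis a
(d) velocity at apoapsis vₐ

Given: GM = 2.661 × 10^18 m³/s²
rₚ = 29.15 Mm = 2.915 × 10^7 m
rₐ = 266.5 Mm = 2.665 × 10^8 m
GM = 2.661 × 10^18 m³/s²
a = (rₚ + rₐ)/2 = 1.47825 × 10^8 m
e = (rₐ − rₚ)/(rₐ + rₚ) = (2.3735 × 10^8) / (2.9565 × 10^8) = 0.802807
(a) 2a = 2.9565 × 10^8 m;  ε = −GM/(2a) = -9.00051 × 10^9 J/kg ≈ -9.001 GJ/kg
(b) a³ = 3.23031 × 10^24 m³;  T = 2π √(a³/GM) = 2π × 1101.79 s = 6922.76 s ≈ 1.923 hours
(c) a = 1.47825 × 10^8 m ≈ 147.8 Mm
(d) vₐ² = GM (2/rₐ − 1/a) = 2.661 × 10^18 × (7.50469 × 10^-9 − 6.76476 × 10^-9) = 1.96897 × 10^9 m²/s²;  vₐ = 44373 m/s ≈ 44.37 km/s

Final answer:
(a) specific energy ε = -9.001 GJ/kg
(b) orbital period T = 1.923 hours
(c) semi-major axis a = 147.8 Mm
(d) velocity at apoapsis vₐ = 44.37 km/s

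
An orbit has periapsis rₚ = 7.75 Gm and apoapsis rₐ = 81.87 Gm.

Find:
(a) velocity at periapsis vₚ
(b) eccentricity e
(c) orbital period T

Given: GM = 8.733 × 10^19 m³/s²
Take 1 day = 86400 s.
rₚ = 7.75 Gm = 7.75 × 10^9 m
rₐ = 81.87 Gm = 8.187 × 10^10 m
GM = 8.733 × 10^19 m³/s²
a = (rₚ + rₐ)/2 = 4.481 × 10^10 m
e = (rₐ − rₚ)/(rₐ + rₚ) = (7.412 × 10^10) / (8.962 × 10^10) = 0.827048
(a) vₚ² = GM (2/rₚ − 1/a) = 8.733 × 10^19 × (2.58065 × 10^-10 − 2.23164 × 10^-11) = 2.05879 × 10^10 m²/s²;  vₚ = 143485 m/s ≈ 143.5 km/s
(b) e = 0.827048 ≈ 0.827
(c) a³ = 8.99756 × 10^31 m³;  T = 2π √(a³/GM) = 2π × 1.01503 × 10^6 s = 6.37765 × 10^6 s ≈ 73.82 days

Final answer:
(a) velocity at periapsis vₚ = 143.5 km/s
(b) eccentricity e = 0.827
(c) orbital period T = 73.82 days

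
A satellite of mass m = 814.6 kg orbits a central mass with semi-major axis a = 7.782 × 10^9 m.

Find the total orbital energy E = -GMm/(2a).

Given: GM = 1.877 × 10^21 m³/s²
a = 7.782 × 10^9 m
GM = 1.877 × 10^21 m³/s²
2a = 1.5564 × 10^10 m
GMm = 1.877 × 10^21 × 814.6 = 1.529 × 10^24 m³·kg/s²
E = −GMm/(2a) = -9.82398 × 10^13 J ≈ -98.24 TJ

Final answer: -98.24 TJ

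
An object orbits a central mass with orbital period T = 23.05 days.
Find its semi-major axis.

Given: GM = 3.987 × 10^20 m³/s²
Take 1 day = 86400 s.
T = 23.05 days = 1.99152 × 10^6 s
GM = 3.987 × 10^20 m³/s²
Kepler's third law: a³ = GM T² / (4π²)
T² = 3.96615 × 10^12 s²
a³ = (3.987 × 10^20) × (3.96615 × 10^12) / (4π²) = 4.00549 × 10^31 m³
a = (a³)^(1/3) = 3.42152 × 10^10 m ≈ 34.22 Gm

Final answer: 34.22 Gm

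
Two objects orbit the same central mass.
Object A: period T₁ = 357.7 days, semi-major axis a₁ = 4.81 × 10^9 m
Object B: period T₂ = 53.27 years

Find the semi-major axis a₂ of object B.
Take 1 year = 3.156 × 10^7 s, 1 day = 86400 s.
T₁ = 357.7 days = 3.09053 × 10^7 s
T₂ = 53.27 years = 1.6812 × 10^9 s
a₁ = 4.81 × 10^9 m
Kepler's third law: (T₂/T₁)² = (a₂/a₁)³  ⇒  a₂ = a₁ (T₂/T₁)^(2/3)
T₂/T₁ = 54.3985
(T₂/T₁)^(2/3) = 14.3568
a₂ = 4.81 × 10^9 m × 14.3568 = 6.90563 × 10^10 m ≈ 6.906 × 10^10 m

Final answer: a₂ = 6.906 × 10^10 m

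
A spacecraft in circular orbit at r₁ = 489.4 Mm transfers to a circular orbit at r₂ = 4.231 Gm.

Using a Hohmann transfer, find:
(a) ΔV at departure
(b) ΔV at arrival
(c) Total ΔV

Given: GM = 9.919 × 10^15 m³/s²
r₁ = 489.4 Mm = 4.894 × 10^8 m
r₂ = 4.231 Gm = 4.231 × 10^9 m
GM = 9.919 × 10^15 m³/s²
Transfer ellipse: a_t = (r₁ + r₂)/2 = 2.3602 × 10^9 m
Circular speed at r₁: v₁ = √(GM/r₁) = 4501.96 m/s
Transfer speed at r₁ (periapsis): v₁ₜ = √(GM(2/r₁ − 1/a_t)) = 6027.66 m/s
(a) ΔV₁ = v₁ₜ − v₁ = 1525.7 m/s ≈ 1.526 km/s
Circular speed at r₂: v₂ = √(GM/r₂) = 1531.13 m/s
Transfer speed at r₂ (apoapsis): v₂ₜ = √(GM(2/r₂ − 1/a_t)) = 697.22 m/s
(b) ΔV₂ = v₂ − v₂ₜ = 833.911 m/s ≈ 833.9 m/s
(c) ΔV_total = ΔV₁ + ΔV₂ = 2359.61 m/s ≈ 2.36 km/s

Final answer:
(a) ΔV₁ = 1.526 km/s
(b) ΔV₂ = 833.9 m/s
(c) ΔV_total = 2.36 km/s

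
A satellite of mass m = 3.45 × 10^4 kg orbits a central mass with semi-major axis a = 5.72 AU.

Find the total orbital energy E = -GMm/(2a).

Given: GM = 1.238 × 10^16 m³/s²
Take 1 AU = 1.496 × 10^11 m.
a = 5.72 AU = 8.55712 × 10^11 m
GM = 1.238 × 10^16 m³/s²
2a = 1.71142 × 10^12 m
GMm = 1.238 × 10^16 × 34500 = 4.2711 × 10^20 m³·kg/s²
E = −GMm/(2a) = -2.49564 × 10^8 J ≈ -249.6 MJ

Final answer: -249.6 MJ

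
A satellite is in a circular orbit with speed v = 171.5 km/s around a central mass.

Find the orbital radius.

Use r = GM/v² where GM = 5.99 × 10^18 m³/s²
v = 171.5 km/s = 171500 m/s
GM = 5.99 × 10^18 m³/s²
v² = 2.94122 × 10^10 m²/s²
r = GM/v² = (5.99 × 10^18) / (2.94122 × 10^10) = 2.03657 × 10^8 m ≈ 2.037 × 10^8 m

Final answer: 2.037 × 10^8 m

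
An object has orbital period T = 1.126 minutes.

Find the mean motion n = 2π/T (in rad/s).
T = 1.126 minutes = 67.56 s
n = 2π / 67.56 s = 0.0930016 rad/s ≈ 0.093 rad/s

Final answer: n = 0.093 rad/s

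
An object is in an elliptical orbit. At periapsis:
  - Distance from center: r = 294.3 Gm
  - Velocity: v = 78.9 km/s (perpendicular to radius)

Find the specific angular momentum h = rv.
r = 294.3 Gm = 2.943 × 10^11 m
v = 78.9 km/s = 78900 m/s
h = rv = 2.943 × 10^11 × 78900 = 2.32203 × 10^16 m²/s ≈ 2.322 × 10^16 m²/s

Final answer: h = 2.322 × 10^16 m²/s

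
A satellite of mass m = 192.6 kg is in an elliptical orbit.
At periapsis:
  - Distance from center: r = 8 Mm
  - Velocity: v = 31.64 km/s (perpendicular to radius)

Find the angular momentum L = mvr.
r = 8 Mm = 8 × 10^6 m
v = 31.64 km/s = 31640 m/s
vr = 31640 × 8 × 10^6 = 2.5312 × 10^11 m²/s
L = m × vr = 192.6 × 2.5312 × 10^11 = 4.87509 × 10^13 kg·m²/s ≈ 4.875 × 10^13 kg·m²/s

Final answer: L = 4.875 × 10^13 kg·m²/s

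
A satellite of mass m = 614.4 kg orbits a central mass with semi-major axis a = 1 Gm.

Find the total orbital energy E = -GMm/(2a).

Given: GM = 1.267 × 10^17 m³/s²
a = 1 Gm = 1 × 10^9 m
GM = 1.267 × 10^17 m³/s²
2a = 2 × 10^9 m
GMm = 1.267 × 10^17 × 614.4 = 7.78445 × 10^19 m³·kg/s²
E = −GMm/(2a) = -3.89222 × 10^10 J ≈ -38.92 GJ

Final answer: -38.92 GJ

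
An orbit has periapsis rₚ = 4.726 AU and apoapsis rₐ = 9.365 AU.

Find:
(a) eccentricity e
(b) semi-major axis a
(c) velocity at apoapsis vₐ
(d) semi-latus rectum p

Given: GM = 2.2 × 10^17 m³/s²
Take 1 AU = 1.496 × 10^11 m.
rₚ = 4.726 AU = 7.0701 × 10^11 m
rₐ = 9.365 AU = 1.401 × 10^12 m
GM = 2.2 × 10^17 m³/s²
a = (rₚ + rₐ)/2 = 1.05401 × 10^12 m
e = (rₐ − rₚ)/(rₐ + rₚ) = (6.93994 × 10^11) / (2.10801 × 10^12) = 0.329217
(a) e = 0.329217 ≈ 0.3292
(b) a = 1.05401 × 10^12 m ≈ 7.045 AU
(c) vₐ² = GM (2/rₐ − 1/a) = 2.2 × 10^17 × (1.42755 × 10^-12 − 9.4876 × 10^-13) = 105333 m²/s²;  vₐ = 324.551 m/s ≈ 324.6 m/s
(d) 1 − e² = 0.891616;  p = a(1 − e²) = 1.05401 × 10^12 × 0.891616 = 9.39769 × 10^11 m ≈ 6.282 AU

Final answer:
(a) eccentricity e = 0.3292
(b) semi-major axis a = 7.045 AU
(c) velocity at apoapsis vₐ = 324.6 m/s
(d) semi-latus rectum p = 6.282 AU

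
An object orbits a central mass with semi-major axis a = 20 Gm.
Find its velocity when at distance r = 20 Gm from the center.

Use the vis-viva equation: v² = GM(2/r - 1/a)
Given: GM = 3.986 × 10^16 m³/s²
a = 20 Gm = 2 × 10^10 m
r = 20 Gm = 2 × 10^10 m
GM = 3.986 × 10^16 m³/s²
2/r − 1/a = 1 × 10^-10 − 5 × 10^-11 = 5 × 10^-11 m⁻¹
v² = GM (2/r − 1/a) = 1.993 × 10^6 m²/s²
v = 1411.74 m/s ≈ 1.412 km/s

Final answer: 1.412 km/s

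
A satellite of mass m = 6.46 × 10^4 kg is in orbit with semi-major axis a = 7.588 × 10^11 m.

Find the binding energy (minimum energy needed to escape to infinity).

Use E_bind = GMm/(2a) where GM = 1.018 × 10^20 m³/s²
a = 7.588 × 10^11 m
GM = 1.018 × 10^20 m³/s²
m = 6.46 × 10^4 kg
GMm = 1.018 × 10^20 × 64600 = 6.57628 × 10^24 m³·kg/s²
2a = 1.5176 × 10^12 m
E_bind = GMm/(2a) = 4.33334 × 10^12 J ≈ 4.333 TJ

Final answer: 4.333 TJ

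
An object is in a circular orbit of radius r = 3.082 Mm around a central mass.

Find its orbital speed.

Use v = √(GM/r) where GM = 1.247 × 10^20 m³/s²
r = 3.082 Mm = 3.082 × 10^6 m
GM = 1.247 × 10^20 m³/s²
GM/r = (1.247 × 10^20) / (3.082 × 10^6) = 4.04607 × 10^13 m²/s²
v = √(GM/r) = 6.36088 × 10^6 m/s ≈ 6361 km/s

Final answer: 6361 km/s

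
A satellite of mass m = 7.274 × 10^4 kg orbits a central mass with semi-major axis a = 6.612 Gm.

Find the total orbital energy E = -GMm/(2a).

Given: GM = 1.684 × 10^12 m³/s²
a = 6.612 Gm = 6.612 × 10^9 m
GM = 1.684 × 10^12 m³/s²
2a = 1.3224 × 10^10 m
GMm = 1.684 × 10^12 × 72740 = 1.22494 × 10^17 m³·kg/s²
E = −GMm/(2a) = -9.26302 × 10^6 J ≈ -9.263 MJ

Final answer: -9.263 MJ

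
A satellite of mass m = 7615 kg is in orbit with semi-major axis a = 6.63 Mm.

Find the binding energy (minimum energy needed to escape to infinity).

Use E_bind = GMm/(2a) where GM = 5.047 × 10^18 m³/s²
a = 6.63 Mm = 6.63 × 10^6 m
GM = 5.047 × 10^18 m³/s²
m = 7615 kg
GMm = 5.047 × 10^18 × 7615 = 3.84329 × 10^22 m³·kg/s²
2a = 1.326 × 10^7 m
E_bind = GMm/(2a) = 2.89841 × 10^15 J ≈ 2.898 PJ

Final answer: 2.898 PJ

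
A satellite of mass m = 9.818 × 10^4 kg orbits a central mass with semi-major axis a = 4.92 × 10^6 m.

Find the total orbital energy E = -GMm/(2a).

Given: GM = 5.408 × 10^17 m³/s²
a = 4.92 × 10^6 m
GM = 5.408 × 10^17 m³/s²
2a = 9.84 × 10^6 m
GMm = 5.408 × 10^17 × 98180 = 5.30957 × 10^22 m³·kg/s²
E = −GMm/(2a) = -5.39591 × 10^15 J ≈ -5.396 PJ

Final answer: -5.396 PJ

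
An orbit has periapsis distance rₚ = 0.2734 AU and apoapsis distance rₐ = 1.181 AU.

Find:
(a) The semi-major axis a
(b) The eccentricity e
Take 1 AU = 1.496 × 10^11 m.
rₚ = 0.2734 AU = 4.09006 × 10^10 m
rₐ = 1.181 AU = 1.76678 × 10^11 m
(a) a = (rₚ + rₐ)/2 = 1.08789 × 10^11 m ≈ 0.7272 AU
(b) e = (rₐ − rₚ)/(rₐ + rₚ) = (1.35777 × 10^11) / (2.17578 × 10^11) = 0.624037

Final answer:
(a) a = 0.7272 AU
(b) e = 0.624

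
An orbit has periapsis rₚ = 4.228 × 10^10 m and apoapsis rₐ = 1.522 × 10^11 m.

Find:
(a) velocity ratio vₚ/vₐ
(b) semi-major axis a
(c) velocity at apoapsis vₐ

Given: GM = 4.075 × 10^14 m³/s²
rₚ = 4.228 × 10^10 m
rₐ = 1.522 × 10^11 m
GM = 4.075 × 10^14 m³/s²
a = (rₚ + rₐ)/2 = 9.724 × 10^10 m
e = (rₐ − rₚ)/(rₐ + rₚ) = (1.0992 × 10^11) / (1.9448 × 10^11) = 0.5652
(a) vₚ/vₐ = rₐ/rₚ (angular momentum) = (1.522 × 10^11) / (4.228 × 10^10) = 3.59981 ≈ 3.6
(b) a = 9.724 × 10^10 m ≈ 9.724 × 10^10 m
(c) vₐ² = GM (2/rₐ − 1/a) = 4.075 × 10^14 × (1.31406 × 10^-11 − 1.02838 × 10^-11) = 1164.13 m²/s²;  vₐ = 34.1194 m/s ≈ 34.12 m/s

Final answer:
(a) velocity ratio vₚ/vₐ = 3.6
(b) semi-major axis a = 9.724 × 10^10 m
(c) velocity at apoapsis vₐ = 34.12 m/s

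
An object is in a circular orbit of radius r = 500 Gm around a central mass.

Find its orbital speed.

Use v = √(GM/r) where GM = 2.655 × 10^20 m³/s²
r = 500 Gm = 5 × 10^11 m
GM = 2.655 × 10^20 m³/s²
GM/r = (2.655 × 10^20) / (5 × 10^11) = 5.31 × 10^8 m²/s²
v = √(GM/r) = 23043.4 m/s ≈ 23.04 km/s

Final answer: 23.04 km/s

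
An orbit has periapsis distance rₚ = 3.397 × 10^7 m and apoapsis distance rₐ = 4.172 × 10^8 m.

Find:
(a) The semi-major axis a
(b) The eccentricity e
rₚ = 3.397 × 10^7 m
rₐ = 4.172 × 10^8 m
(a) a = (rₚ + rₐ)/2 = 2.25585 × 10^8 m ≈ 2.256 × 10^8 m
(b) e = (rₐ − rₚ)/(rₐ + rₚ) = (3.8323 × 10^8) / (4.5117 × 10^8) = 0.849414

Final answer:
(a) a = 2.256 × 10^8 m
(b) e = 0.8494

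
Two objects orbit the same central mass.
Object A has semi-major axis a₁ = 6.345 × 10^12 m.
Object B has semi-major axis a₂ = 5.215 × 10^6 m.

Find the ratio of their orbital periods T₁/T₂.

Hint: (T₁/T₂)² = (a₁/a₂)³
a₁ = 6.345 × 10^12 m
a₂ = 5.215 × 10^6 m
a₁/a₂ = 1.21668 × 10^6
T₁/T₂ = (a₁/a₂)^(3/2) = (1.21668 × 10^6)^1.5 = 1.34204 × 10^9

Final answer: T₁/T₂ = 1.342 × 10^9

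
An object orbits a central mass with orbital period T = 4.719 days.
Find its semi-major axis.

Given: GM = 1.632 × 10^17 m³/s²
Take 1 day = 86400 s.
T = 4.719 days = 407722 s
GM = 1.632 × 10^17 m³/s²
Kepler's third law: a³ = GM T² / (4π²)
T² = 1.66237 × 10^11 s²
a³ = (1.632 × 10^17) × (1.66237 × 10^11) / (4π²) = 6.87207 × 10^26 m³
a = (a³)^(1/3) = 8.82462 × 10^8 m ≈ 8.825 × 10^8 m

Final answer: 8.825 × 10^8 m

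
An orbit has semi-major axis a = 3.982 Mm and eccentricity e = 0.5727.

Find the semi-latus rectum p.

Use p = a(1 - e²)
a = 3.982 Mm = 3.982 × 10^6 m
e = 0.5727,  e² = 0.327985,  1 − e² = 0.672015
p = a(1 − e²) = 3.982 × 10^6 m × 0.672015 = 2.67596 × 10^6 m ≈ 2.676 Mm

Final answer: p = 2.676 Mm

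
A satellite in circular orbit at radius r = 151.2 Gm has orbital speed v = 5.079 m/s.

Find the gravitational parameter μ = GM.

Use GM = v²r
r = 151.2 Gm = 1.512 × 10^11 m
v = 5.079 m/s
v² = 25.7962 m²/s²
GM = v²r = 25.7962 × 1.512 × 10^11 = 3.90039 × 10^12 m³/s²
GM ≈ 3.9 × 10^12 m³/s²

Final answer: GM = 3.9 × 10^12 m³/s²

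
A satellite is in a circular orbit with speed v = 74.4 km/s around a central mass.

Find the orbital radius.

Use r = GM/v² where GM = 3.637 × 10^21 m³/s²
v = 74.4 km/s = 74400 m/s
GM = 3.637 × 10^21 m³/s²
v² = 5.53536 × 10^9 m²/s²
r = GM/v² = (3.637 × 10^21) / (5.53536 × 10^9) = 6.57049 × 10^11 m ≈ 657 Gm

Final answer: 657 Gm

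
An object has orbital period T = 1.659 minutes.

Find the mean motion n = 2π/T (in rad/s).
T = 1.659 minutes = 99.54 s
n = 2π / 99.54 s = 0.0631222 rad/s ≈ 0.06312 rad/s

Final answer: n = 0.06312 rad/s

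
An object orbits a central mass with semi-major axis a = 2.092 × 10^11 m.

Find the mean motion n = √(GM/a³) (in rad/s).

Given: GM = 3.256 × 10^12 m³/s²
a = 2.092 × 10^11 m
GM = 3.256 × 10^12 m³/s²
a³ = 9.15556 × 10^33 m³
GM/a³ = (3.256 × 10^12) / (9.15556 × 10^33) = 3.55631 × 10^-22 s⁻²
n = √(GM/a³) = 1.88582 × 10^-11 rad/s ≈ 1.886 × 10^-11 rad/s

Final answer: n = 1.886 × 10^-11 rad/s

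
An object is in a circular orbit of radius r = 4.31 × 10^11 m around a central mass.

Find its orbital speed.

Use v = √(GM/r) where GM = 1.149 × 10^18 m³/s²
r = 4.31 × 10^11 m
GM = 1.149 × 10^18 m³/s²
GM/r = (1.149 × 10^18) / (4.31 × 10^11) = 2.66589 × 10^6 m²/s²
v = √(GM/r) = 1632.76 m/s ≈ 1.633 km/s

Final answer: 1.633 km/s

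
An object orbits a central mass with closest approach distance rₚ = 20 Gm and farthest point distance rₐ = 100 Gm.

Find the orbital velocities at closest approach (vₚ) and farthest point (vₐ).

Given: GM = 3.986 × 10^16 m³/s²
rₚ = 20 Gm = 2 × 10^10 m
rₐ = 100 Gm = 1 × 10^11 m
GM = 3.986 × 10^16 m³/s²
a = (rₚ + rₐ)/2 = 6 × 10^10 m
Vis-viva: v² = GM (2/r − 1/a)
vₚ² = 3.986 × 10^16 × (1 × 10^-10 − 1.66667 × 10^-11) = 3.32167 × 10^6 m²/s²
vₚ = 1822.54 m/s ≈ 1.823 km/s
vₐ² = 3.986 × 10^16 × (2 × 10^-11 − 1.66667 × 10^-11) = 132867 m²/s²
vₐ = 364.509 m/s ≈ 364.5 m/s

Final answer: vₚ = 1.823 km/s, vₐ = 364.5 m/s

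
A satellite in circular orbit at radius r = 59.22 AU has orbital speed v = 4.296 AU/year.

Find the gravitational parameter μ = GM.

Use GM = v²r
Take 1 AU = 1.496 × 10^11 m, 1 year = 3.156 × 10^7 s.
r = 59.22 AU = 8.85931 × 10^12 m
v = 4.296 AU/year = 20363.8 m/s
v² = 4.14684 × 10^8 m²/s²
GM = v²r = 4.14684 × 10^8 × 8.85931 × 10^12 = 3.67382 × 10^21 m³/s²
GM ≈ 3.674 × 10^21 m³/s²

Final answer: GM = 3.674 × 10^21 m³/s²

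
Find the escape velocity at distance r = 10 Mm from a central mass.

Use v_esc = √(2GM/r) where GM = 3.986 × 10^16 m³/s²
r = 10 Mm = 1 × 10^7 m
GM = 3.986 × 10^16 m³/s²
2GM/r = 2 × (3.986 × 10^16) / (1 × 10^7) = 7.972 × 10^9 m²/s²
v_esc = √(2GM/r) = 89286.1 m/s ≈ 89.29 km/s

Final answer: 89.29 km/s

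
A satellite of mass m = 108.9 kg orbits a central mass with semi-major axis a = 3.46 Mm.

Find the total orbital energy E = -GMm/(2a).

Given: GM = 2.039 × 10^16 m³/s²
a = 3.46 Mm = 3.46 × 10^6 m
GM = 2.039 × 10^16 m³/s²
2a = 6.92 × 10^6 m
GMm = 2.039 × 10^16 × 108.9 = 2.22047 × 10^18 m³·kg/s²
E = −GMm/(2a) = -3.20877 × 10^11 J ≈ -320.9 GJ

Final answer: -320.9 GJ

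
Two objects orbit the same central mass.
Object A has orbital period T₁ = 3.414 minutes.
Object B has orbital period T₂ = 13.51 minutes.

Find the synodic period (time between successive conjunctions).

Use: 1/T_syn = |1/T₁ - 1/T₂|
T₁ = 3.414 minutes = 204.84 s
T₂ = 13.51 minutes = 810.6 s
1/T₁ = 0.00488186 s⁻¹
1/T₂ = 0.00123365 s⁻¹
|1/T₁ − 1/T₂| = 0.0036482 s⁻¹
T_syn = 1 / |1/T₁ − 1/T₂| = 274.107 s ≈ 4.568 minutes

Final answer: T_syn = 4.568 minutes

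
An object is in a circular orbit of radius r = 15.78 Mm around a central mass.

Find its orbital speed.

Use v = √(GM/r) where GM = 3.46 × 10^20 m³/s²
r = 15.78 Mm = 1.578 × 10^7 m
GM = 3.46 × 10^20 m³/s²
GM/r = (3.46 × 10^20) / (1.578 × 10^7) = 2.19265 × 10^13 m²/s²
v = √(GM/r) = 4.68257 × 10^6 m/s ≈ 4683 km/s

Final answer: 4683 km/s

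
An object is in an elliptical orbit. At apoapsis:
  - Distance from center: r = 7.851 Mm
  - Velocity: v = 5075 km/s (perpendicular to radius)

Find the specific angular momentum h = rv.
r = 7.851 Mm = 7.851 × 10^6 m
v = 5075 km/s = 5.075 × 10^6 m/s
h = rv = 7.851 × 10^6 × 5.075 × 10^6 = 3.98438 × 10^13 m²/s ≈ 3.984 × 10^13 m²/s

Final answer: h = 3.984 × 10^13 m²/s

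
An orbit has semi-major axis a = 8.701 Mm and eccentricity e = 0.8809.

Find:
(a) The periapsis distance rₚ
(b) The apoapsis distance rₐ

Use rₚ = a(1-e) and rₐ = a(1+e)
a = 8.701 Mm = 8.701 × 10^6 m
e = 0.8809:  1 − e = 0.1191,  1 + e = 1.8809
(a) rₚ = a(1 − e) = 8.701 × 10^6 m × 0.1191 = 1.03629 × 10^6 m ≈ 1.036 Mm
(b) rₐ = a(1 + e) = 8.701 × 10^6 m × 1.8809 = 1.63657 × 10^7 m ≈ 16.37 Mm

Final answer:
(a) rₚ = 1.036 Mm
(b) rₐ = 16.37 Mm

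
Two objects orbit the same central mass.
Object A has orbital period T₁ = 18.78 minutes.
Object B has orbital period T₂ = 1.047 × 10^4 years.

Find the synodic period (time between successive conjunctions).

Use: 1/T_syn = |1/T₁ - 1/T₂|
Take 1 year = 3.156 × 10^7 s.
T₁ = 18.78 minutes = 1126.8 s
T₂ = 1.047 × 10^4 years = 3.30433 × 10^11 s
1/T₁ = 0.000887469 s⁻¹
1/T₂ = 3.02633 × 10^-12 s⁻¹
|1/T₁ − 1/T₂| = 0.000887469 s⁻¹
T_syn = 1 / |1/T₁ − 1/T₂| = 1126.8 s ≈ 18.78 minutes

Final answer: T_syn = 18.78 minutes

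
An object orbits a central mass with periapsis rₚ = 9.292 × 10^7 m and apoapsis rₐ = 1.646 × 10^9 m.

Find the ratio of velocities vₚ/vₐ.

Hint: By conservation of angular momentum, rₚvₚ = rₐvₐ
rₚ = 9.292 × 10^7 m
rₐ = 1.646 × 10^9 m
rₚvₚ = rₐvₐ  ⇒  vₚ/vₐ = rₐ/rₚ
vₚ/vₐ = (1.646 × 10^9) / (9.292 × 10^7) = 17.7142

Final answer: vₚ/vₐ = 17.71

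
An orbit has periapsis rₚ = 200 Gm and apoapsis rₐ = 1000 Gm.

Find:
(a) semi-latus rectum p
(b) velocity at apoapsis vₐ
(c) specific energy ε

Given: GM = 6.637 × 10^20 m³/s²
rₚ = 200 Gm = 2 × 10^11 m
rₐ = 1000 Gm = 1 × 10^12 m
GM = 6.637 × 10^20 m³/s²
a = (rₚ + rₐ)/2 = 6 × 10^11 m
e = (rₐ − rₚ)/(rₐ + rₚ) = (8 × 10^11) / (1.2 × 10^12) = 0.666667
(a) 1 − e² = 0.555556;  p = a(1 − e²) = 6 × 10^11 × 0.555556 = 3.33333 × 10^11 m ≈ 333.3 Gm
(b) vₐ² = GM (2/rₐ − 1/a) = 6.637 × 10^20 × (2 × 10^-12 − 1.66667 × 10^-12) = 2.21233 × 10^8 m²/s²;  vₐ = 14873.9 m/s ≈ 14.87 km/s
(c) 2a = 1.2 × 10^12 m;  ε = −GM/(2a) = -5.53083 × 10^8 J/kg ≈ -553.1 MJ/kg

Final answer:
(a) semi-latus rectum p = 333.3 Gm
(b) velocity at apoapsis vₐ = 14.87 km/s
(c) specific energy ε = -553.1 MJ/kg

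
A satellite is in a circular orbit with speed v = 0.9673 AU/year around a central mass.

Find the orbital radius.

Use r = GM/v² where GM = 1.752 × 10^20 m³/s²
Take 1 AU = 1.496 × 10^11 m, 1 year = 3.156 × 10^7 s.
v = 0.9673 AU/year = 4585.17 m/s
GM = 1.752 × 10^20 m³/s²
v² = 2.10238 × 10^7 m²/s²
r = GM/v² = (1.752 × 10^20) / (2.10238 × 10^7) = 8.33341 × 10^12 m ≈ 55.7 AU

Final answer: 55.7 AU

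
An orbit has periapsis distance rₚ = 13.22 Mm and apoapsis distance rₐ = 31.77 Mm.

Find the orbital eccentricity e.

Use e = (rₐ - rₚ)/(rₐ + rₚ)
rₚ = 13.22 Mm = 1.322 × 10^7 m
rₐ = 31.77 Mm = 3.177 × 10^7 m
rₐ − rₚ = 1.855 × 10^7 m
rₐ + rₚ = 4.499 × 10^7 m
e = (rₐ − rₚ)/(rₐ + rₚ) = 0.412314

Final answer: e = 0.4123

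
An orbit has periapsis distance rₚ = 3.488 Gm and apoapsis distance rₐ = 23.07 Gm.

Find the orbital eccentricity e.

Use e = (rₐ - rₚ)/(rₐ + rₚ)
rₚ = 3.488 Gm = 3.488 × 10^9 m
rₐ = 23.07 Gm = 2.307 × 10^10 m
rₐ − rₚ = 1.9582 × 10^10 m
rₐ + rₚ = 2.6558 × 10^10 m
e = (rₐ − rₚ)/(rₐ + rₚ) = 0.73733

Final answer: e = 0.7373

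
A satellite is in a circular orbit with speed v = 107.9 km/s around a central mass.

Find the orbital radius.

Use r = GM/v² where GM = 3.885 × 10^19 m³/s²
v = 107.9 km/s = 107900 m/s
GM = 3.885 × 10^19 m³/s²
v² = 1.16424 × 10^10 m²/s²
r = GM/v² = (3.885 × 10^19) / (1.16424 × 10^10) = 3.33694 × 10^9 m ≈ 3.337 × 10^9 m

Final answer: 3.337 × 10^9 m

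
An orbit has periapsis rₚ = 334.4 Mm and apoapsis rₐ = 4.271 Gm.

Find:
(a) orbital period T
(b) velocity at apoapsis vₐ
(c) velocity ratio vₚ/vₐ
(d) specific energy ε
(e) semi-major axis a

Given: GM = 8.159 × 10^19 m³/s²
rₚ = 334.4 Mm = 3.344 × 10^8 m
rₐ = 4.271 Gm = 4.271 × 10^9 m
GM = 8.159 × 10^19 m³/s²
a = (rₚ + rₐ)/2 = 2.3027 × 10^9 m
e = (rₐ − rₚ)/(rₐ + rₚ) = (3.9366 × 10^9) / (4.6054 × 10^9) = 0.854779
(a) a³ = 1.22099 × 10^28 m³;  T = 2π √(a³/GM) = 2π × 12233.1 s = 76863 s ≈ 21.35 hours
(b) vₐ² = GM (2/rₐ − 1/a) = 8.159 × 10^19 × (4.68274 × 10^-10 − 4.34273 × 10^-10) = 2.77419 × 10^9 m²/s²;  vₐ = 52670.6 m/s ≈ 52.67 km/s
(c) vₚ/vₐ = rₐ/rₚ (angular momentum) = (4.271 × 10^9) / (3.344 × 10^8) = 12.7721 ≈ 12.77
(d) 2a = 4.6054 × 10^9 m;  ε = −GM/(2a) = -1.77162 × 10^10 J/kg ≈ -17.72 GJ/kg
(e) a = 2.3027 × 10^9 m ≈ 2.303 Gm

Final answer:
(a) orbital period T = 21.35 hours
(b) velocity at apoapsis vₐ = 52.67 km/s
(c) velocity ratio vₚ/vₐ = 12.77
(d) specific energy ε = -17.72 GJ/kg
(e) semi-major axis a = 2.303 Gm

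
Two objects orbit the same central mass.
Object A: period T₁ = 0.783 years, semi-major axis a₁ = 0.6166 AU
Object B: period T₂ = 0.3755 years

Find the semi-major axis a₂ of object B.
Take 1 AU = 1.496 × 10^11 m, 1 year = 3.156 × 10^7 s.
T₁ = 0.783 years = 2.47115 × 10^7 s
T₂ = 0.3755 years = 1.18508 × 10^7 s
a₁ = 0.6166 AU = 9.22434 × 10^10 m
Kepler's third law: (T₂/T₁)² = (a₂/a₁)³  ⇒  a₂ = a₁ (T₂/T₁)^(2/3)
T₂/T₁ = 0.479566
(T₂/T₁)^(2/3) = 0.612678
a₂ = 9.22434 × 10^10 m × 0.612678 = 5.65155 × 10^10 m ≈ 0.3778 AU

Final answer: a₂ = 0.3778 AU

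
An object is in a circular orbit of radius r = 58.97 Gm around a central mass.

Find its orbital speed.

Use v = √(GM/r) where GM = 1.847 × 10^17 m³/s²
r = 58.97 Gm = 5.897 × 10^10 m
GM = 1.847 × 10^17 m³/s²
GM/r = (1.847 × 10^17) / (5.897 × 10^10) = 3.1321 × 10^6 m²/s²
v = √(GM/r) = 1769.77 m/s ≈ 1.77 km/s

Final answer: 1.77 km/s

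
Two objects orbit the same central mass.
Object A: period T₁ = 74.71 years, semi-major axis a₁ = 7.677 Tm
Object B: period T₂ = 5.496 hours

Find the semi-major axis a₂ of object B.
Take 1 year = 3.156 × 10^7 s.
T₁ = 74.71 years = 2.35785 × 10^9 s
T₂ = 5.496 hours = 19785.6 s
a₁ = 7.677 Tm = 7.677 × 10^12 m
Kepler's third law: (T₂/T₁)² = (a₂/a₁)³  ⇒  a₂ = a₁ (T₂/T₁)^(2/3)
T₂/T₁ = 8.39138 × 10^-6
(T₂/T₁)^(2/3) = 0.000412942
a₂ = 7.677 × 10^12 m × 0.000412942 = 3.17016 × 10^9 m ≈ 3.17 Gm

Final answer: a₂ = 3.17 Gm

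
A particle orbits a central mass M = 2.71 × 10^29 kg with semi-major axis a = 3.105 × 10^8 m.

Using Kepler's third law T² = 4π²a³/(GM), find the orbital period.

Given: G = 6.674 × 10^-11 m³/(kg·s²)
M = 2.71 × 10^29 kg
GM = G × M = 6.674 × 10^-11 × 2.71 × 10^29 = 1.80865 × 10^19 m³/s²
a = 3.105 × 10^8 m
a³ = 2.99354 × 10^25 m³
T = 2π √(a³/GM) = 2π √((2.99354 × 10^25) / (1.80865 × 10^19)) = 2π × 1286.51 s
T = 8083.41 s ≈ 2.245 hours

Final answer: 2.245 hours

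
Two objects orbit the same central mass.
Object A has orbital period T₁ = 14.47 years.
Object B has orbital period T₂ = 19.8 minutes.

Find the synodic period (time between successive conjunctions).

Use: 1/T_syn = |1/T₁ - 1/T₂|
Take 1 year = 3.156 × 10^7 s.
T₁ = 14.47 years = 4.56673 × 10^8 s
T₂ = 19.8 minutes = 1188 s
1/T₁ = 2.18975 × 10^-9 s⁻¹
1/T₂ = 0.000841751 s⁻¹
|1/T₁ − 1/T₂| = 0.000841749 s⁻¹
T_syn = 1 / |1/T₁ − 1/T₂| = 1188 s ≈ 19.8 minutes

Final answer: T_syn = 19.8 minutes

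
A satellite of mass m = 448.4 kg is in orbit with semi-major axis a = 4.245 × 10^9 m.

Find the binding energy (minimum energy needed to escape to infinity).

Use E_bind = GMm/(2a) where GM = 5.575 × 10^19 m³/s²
a = 4.245 × 10^9 m
GM = 5.575 × 10^19 m³/s²
m = 448.4 kg
GMm = 5.575 × 10^19 × 448.4 = 2.49983 × 10^22 m³·kg/s²
2a = 8.49 × 10^9 m
E_bind = GMm/(2a) = 2.94444 × 10^12 J ≈ 2.944 TJ

Final answer: 2.944 TJ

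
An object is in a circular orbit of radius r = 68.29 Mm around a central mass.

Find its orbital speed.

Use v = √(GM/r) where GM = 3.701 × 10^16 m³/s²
r = 68.29 Mm = 6.829 × 10^7 m
GM = 3.701 × 10^16 m³/s²
GM/r = (3.701 × 10^16) / (6.829 × 10^7) = 5.41953 × 10^8 m²/s²
v = √(GM/r) = 23279.9 m/s ≈ 23.28 km/s

Final answer: 23.28 km/s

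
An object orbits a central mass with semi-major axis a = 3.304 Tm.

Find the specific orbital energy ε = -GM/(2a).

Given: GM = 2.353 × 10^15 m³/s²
a = 3.304 Tm = 3.304 × 10^12 m
GM = 2.353 × 10^15 m³/s²
2a = 6.608 × 10^12 m
ε = −GM/(2a) = -356.084 J/kg ≈ -356.1 J/kg

Final answer: -356.1 J/kg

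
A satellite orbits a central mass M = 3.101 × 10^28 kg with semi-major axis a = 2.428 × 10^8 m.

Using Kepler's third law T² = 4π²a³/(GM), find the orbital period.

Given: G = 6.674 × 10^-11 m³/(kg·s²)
M = 3.101 × 10^28 kg
GM = G × M = 6.674 × 10^-11 × 3.101 × 10^28 = 2.06961 × 10^18 m³/s²
a = 2.428 × 10^8 m
a³ = 1.43135 × 10^25 m³
T = 2π √(a³/GM) = 2π √((1.43135 × 10^25) / (2.06961 × 10^18)) = 2π × 2629.84 s
T = 16523.8 s ≈ 4.59 hours

Final answer: 4.59 hours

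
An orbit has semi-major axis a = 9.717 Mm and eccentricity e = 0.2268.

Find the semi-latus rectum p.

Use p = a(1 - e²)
a = 9.717 Mm = 9.717 × 10^6 m
e = 0.2268,  e² = 0.0514382,  1 − e² = 0.948562
p = a(1 − e²) = 9.717 × 10^6 m × 0.948562 = 9.21717 × 10^6 m ≈ 9.217 Mm

Final answer: p = 9.217 Mm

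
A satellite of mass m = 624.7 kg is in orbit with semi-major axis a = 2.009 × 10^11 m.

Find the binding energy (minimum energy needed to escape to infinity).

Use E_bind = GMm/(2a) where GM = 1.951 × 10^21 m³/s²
a = 2.009 × 10^11 m
GM = 1.951 × 10^21 m³/s²
m = 624.7 kg
GMm = 1.951 × 10^21 × 624.7 = 1.21879 × 10^24 m³·kg/s²
2a = 4.018 × 10^11 m
E_bind = GMm/(2a) = 3.03332 × 10^12 J ≈ 3.033 TJ

Final answer: 3.033 TJ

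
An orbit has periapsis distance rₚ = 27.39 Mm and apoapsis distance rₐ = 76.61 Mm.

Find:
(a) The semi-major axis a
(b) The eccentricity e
rₚ = 27.39 Mm = 2.739 × 10^7 m
rₐ = 76.61 Mm = 7.661 × 10^7 m
(a) a = (rₚ + rₐ)/2 = 5.2 × 10^7 m ≈ 52 Mm
(b) e = (rₐ − rₚ)/(rₐ + rₚ) = (4.922 × 10^7) / (1.04 × 10^8) = 0.473269

Final answer:
(a) a = 52 Mm
(b) e = 0.4733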